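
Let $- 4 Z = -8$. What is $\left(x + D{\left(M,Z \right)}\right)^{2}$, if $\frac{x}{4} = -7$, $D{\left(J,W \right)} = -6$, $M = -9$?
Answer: $1156$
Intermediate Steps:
$Z = 2$ ($Z = \left(- \frac{1}{4}\right) \left(-8\right) = 2$)
$x = -28$ ($x = 4 \left(-7\right) = -28$)
$\left(x + D{\left(M,Z \right)}\right)^{2} = \left(-28 - 6\right)^{2} = \left(-34\right)^{2} = 1156$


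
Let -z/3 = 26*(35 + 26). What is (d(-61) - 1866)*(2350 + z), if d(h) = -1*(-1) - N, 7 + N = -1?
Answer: 4471656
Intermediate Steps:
N = -8 (N = -7 - 1 = -8)
d(h) = 9 (d(h) = -1*(-1) - 1*(-8) = 1 + 8 = 9)
z = -4758 (z = -78*(35 + 26) = -78*61 = -3*1586 = -4758)
(d(-61) - 1866)*(2350 + z) = (9 - 1866)*(2350 - 4758) = -1857*(-2408) = 4471656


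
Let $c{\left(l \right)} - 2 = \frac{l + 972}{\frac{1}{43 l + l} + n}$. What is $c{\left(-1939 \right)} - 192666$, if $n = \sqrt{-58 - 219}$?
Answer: $\frac{4 \left(- 4109330456 \sqrt{277} + 20576977 i\right)}{i + 85316 \sqrt{277}} \approx -1.9266 \cdot 10^{5} + 58.101 i$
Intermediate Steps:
$n = i \sqrt{277}$ ($n = \sqrt{-277} = i \sqrt{277} \approx 16.643 i$)
$c{\left(l \right)} = 2 + \frac{972 + l}{\frac{1}{44 l} + i \sqrt{277}}$ ($c{\left(l \right)} = 2 + \frac{l + 972}{\frac{1}{43 l + l} + i \sqrt{277}} = 2 + \frac{972 + l}{\frac{1}{44 l} + i \sqrt{277}}$)
$c{\left(-1939 \right)} - 192666 = \frac{2 \left(1 + 22 \left(-1939\right)^{2} + 21384 \left(-1939\right) + 44 i \left(-1939\right) \sqrt{277}\right)}{1 + 44 i \left(-1939\right) \sqrt{277}} - 192666 = \frac{2 \left(1 + 22 \cdot 3759721 - 41463576 - 85316 i \sqrt{277}\right)}{1 - 85316 i \sqrt{277}} - 192666 = \frac{2 \left(1 + 82713862 - 41463576 - 85316 i \sqrt{277}\right)}{1 - 85316 i \sqrt{277}} - 192666 = \frac{2 \left(41250287 - 85316 i \sqrt{277}\right)}{1 - 85316 i \sqrt{277}} - 192666 = -192666 + \frac{2 \left(41250287 - 85316 i \sqrt{277}\right)}{1 - 85316 i \sqrt{277}}$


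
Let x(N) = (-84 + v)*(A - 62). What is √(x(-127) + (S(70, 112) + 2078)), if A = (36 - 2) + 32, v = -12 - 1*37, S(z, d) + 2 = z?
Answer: √1614 ≈ 40.175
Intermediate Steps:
S(z, d) = -2 + z
v = -49 (v = -12 - 37 = -49)
A = 66 (A = 34 + 32 = 66)
x(N) = -532 (x(N) = (-84 - 49)*(66 - 62) = -133*4 = -532)
√(x(-127) + (S(70, 112) + 2078)) = √(-532 + ((-2 + 70) + 2078)) = √(-532 + (68 + 2078)) = √(-532 + 2146) = √1614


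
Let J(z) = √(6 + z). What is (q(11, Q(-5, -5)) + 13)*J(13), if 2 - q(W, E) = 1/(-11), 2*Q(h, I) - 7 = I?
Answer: 166*√19/11 ≈ 65.780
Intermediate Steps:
Q(h, I) = 7/2 + I/2
q(W, E) = 23/11 (q(W, E) = 2 - 1/(-11) = 2 - (-1)/11 = 2 - 1*(-1/11) = 2 + 1/11 = 23/11)
(q(11, Q(-5, -5)) + 13)*J(13) = (23/11 + 13)*√(6 + 13) = 166*√19/11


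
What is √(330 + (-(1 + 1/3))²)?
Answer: √2986/3 ≈ 18.215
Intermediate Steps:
√(330 + (-(1 + 1/3))²) = √(330 + (-(1 + ⅓))²) = √(330 + (-1*4/3)²) = √(330 + (-4/3)²) = √(330 + 16/9) = √(2986/9) = √2986/3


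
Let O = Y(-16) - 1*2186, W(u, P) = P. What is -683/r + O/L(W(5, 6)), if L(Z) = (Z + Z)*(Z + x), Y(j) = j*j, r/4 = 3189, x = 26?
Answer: -1036723/204096 ≈ -5.0796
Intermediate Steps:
r = 12756 (r = 4*3189 = 12756)
Y(j) = j²
O = -1930 (O = (-16)² - 1*2186 = 256 - 2186 = -1930)
L(Z) = 2*Z*(26 + Z) (L(Z) = (Z + Z)*(Z + 26) = (2*Z)*(26 + Z) = 2*Z*(26 + Z))
-683/r + O/L(W(5, 6)) = -683/12756 - 1930*1/(12*(26 + 6)) = -683*1/12756 - 1930/(2*6*32) = -683/12756 - 1930/384 = -683/12756 - 1930*1/384 = -683/12756 - 965/192 = -1036723/204096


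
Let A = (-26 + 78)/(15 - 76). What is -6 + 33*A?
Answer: -2082/61 ≈ -34.131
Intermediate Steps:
A = -52/61 (A = 52/(-61) = 52*(-1/61) = -52/61 ≈ -0.85246)
-6 + 33*A = -6 + 33*(-52/61) = -6 - 1716/61 = -2082/61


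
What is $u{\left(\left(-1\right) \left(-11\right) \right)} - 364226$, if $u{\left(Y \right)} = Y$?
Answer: $-364215$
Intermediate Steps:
$u{\left(\left(-1\right) \left(-11\right) \right)} - 364226 = \left(-1\right) \left(-11\right) - 364226 = 11 - 364226 = -364215$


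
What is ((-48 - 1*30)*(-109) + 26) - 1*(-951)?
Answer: 9479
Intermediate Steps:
((-48 - 1*30)*(-109) + 26) - 1*(-951) = ((-48 - 30)*(-109) + 26) + 951 = (-78*(-109) + 26) + 951 = (8502 + 26) + 951 = 8528 + 951 = 9479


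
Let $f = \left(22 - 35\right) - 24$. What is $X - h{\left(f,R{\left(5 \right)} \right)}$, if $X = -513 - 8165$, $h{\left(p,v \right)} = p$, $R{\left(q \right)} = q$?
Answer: $-8641$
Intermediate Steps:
$f = -37$ ($f = -13 - 24 = -37$)
$X = -8678$
$X - h{\left(f,R{\left(5 \right)} \right)} = -8678 - -37 = -8678 + 37 = -8641$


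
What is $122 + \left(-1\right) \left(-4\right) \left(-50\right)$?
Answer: $-78$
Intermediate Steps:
$122 + \left(-1\right) \left(-4\right) \left(-50\right) = 122 + 4 \left(-50\right) = 122 - 200 = -78$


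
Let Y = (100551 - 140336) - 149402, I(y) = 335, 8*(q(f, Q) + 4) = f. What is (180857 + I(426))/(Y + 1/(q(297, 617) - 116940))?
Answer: -169460723960/176938087693 ≈ -0.95774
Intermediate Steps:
q(f, Q) = -4 + f/8
Y = -189187 (Y = -39785 - 149402 = -189187)
(180857 + I(426))/(Y + 1/(q(297, 617) - 116940)) = (180857 + 335)/(-189187 + 1/((-4 + (⅛)*297) - 116940)) = 181192/(-189187 + 1/((-4 + 297/8) - 116940)) = 181192/(-189187 + 1/(265/8 - 116940)) = 181192/(-189187 + 1/(-935255/8)) = 181192/(-189187 - 8/935255) = 181192/(-176938087693/935255) = 181192*(-935255/176938087693) = -169460723960/176938087693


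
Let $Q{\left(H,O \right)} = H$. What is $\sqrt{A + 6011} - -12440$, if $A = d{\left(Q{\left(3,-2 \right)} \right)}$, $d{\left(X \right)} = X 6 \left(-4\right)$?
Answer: $12440 + \sqrt{5939} \approx 12517.0$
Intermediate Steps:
$d{\left(X \right)} = - 24 X$ ($d{\left(X \right)} = 6 X \left(-4\right) = - 24 X$)
$A = -72$ ($A = \left(-24\right) 3 = -72$)
$\sqrt{A + 6011} - -12440 = \sqrt{-72 + 6011} - -12440 = \sqrt{5939} + 12440 = 12440 + \sqrt{5939}$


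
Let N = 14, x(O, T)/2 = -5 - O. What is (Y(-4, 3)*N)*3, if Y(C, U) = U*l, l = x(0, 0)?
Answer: -1260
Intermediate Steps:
x(O, T) = -10 - 2*O (x(O, T) = 2*(-5 - O) = -10 - 2*O)
l = -10 (l = -10 - 2*0 = -10 + 0 = -10)
Y(C, U) = -10*U (Y(C, U) = U*(-10) = -10*U)
(Y(-4, 3)*N)*3 = (-10*3*14)*3 = -30*14*3 = -420*3 = -1260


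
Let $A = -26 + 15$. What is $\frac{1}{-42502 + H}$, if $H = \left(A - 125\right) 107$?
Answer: $- \frac{1}{57054} \approx -1.7527 \cdot 10^{-5}$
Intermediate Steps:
$A = -11$
$H = -14552$ ($H = \left(-11 - 125\right) 107 = \left(-136\right) 107 = -14552$)
$\frac{1}{-42502 + H} = \frac{1}{-42502 - 14552} = \frac{1}{-57054} = - \frac{1}{57054}$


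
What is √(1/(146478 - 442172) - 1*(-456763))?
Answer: √39937046246188574/295694 ≈ 675.84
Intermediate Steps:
√(1/(146478 - 442172) - 1*(-456763)) = √(1/(-295694) + 456763) = √(-1/295694 + 456763) = √(135062078521/295694) = √39937046246188574/295694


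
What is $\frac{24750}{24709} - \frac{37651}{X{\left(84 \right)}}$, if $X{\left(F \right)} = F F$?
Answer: $- \frac{755682559}{174346704} \approx -4.3344$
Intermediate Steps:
$X{\left(F \right)} = F^{2}$
$\frac{24750}{24709} - \frac{37651}{X{\left(84 \right)}} = \frac{24750}{24709} - \frac{37651}{84^{2}} = 24750 \cdot \frac{1}{24709} - \frac{37651}{7056} = \frac{24750}{24709} - \frac{37651}{7056} = - \frac{755682559}{174346704}$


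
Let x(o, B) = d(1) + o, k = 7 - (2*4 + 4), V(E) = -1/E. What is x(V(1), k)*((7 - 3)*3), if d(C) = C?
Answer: 0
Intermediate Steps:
k = -5 (k = 7 - (8 + 4) = 7 - 1*12 = 7 - 12 = -5)
x(o, B) = 1 + o
x(V(1), k)*((7 - 3)*3) = (1 - 1/1)*((7 - 3)*3) = (1 - 1*1)*(4*3) = (1 - 1)*12 = 0*12 = 0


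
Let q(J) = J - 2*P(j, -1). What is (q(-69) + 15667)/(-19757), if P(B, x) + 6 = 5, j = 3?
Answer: -15600/19757 ≈ -0.78959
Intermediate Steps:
P(B, x) = -1 (P(B, x) = -6 + 5 = -1)
q(J) = 2 + J (q(J) = J - 2*(-1) = J + 2 = 2 + J)
(q(-69) + 15667)/(-19757) = ((2 - 69) + 15667)/(-19757) = (-67 + 15667)*(-1/19757) = 15600*(-1/19757) = -15600/19757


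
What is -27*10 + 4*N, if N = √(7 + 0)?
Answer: -270 + 4*√7 ≈ -259.42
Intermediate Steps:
N = √7 ≈ 2.6458
-27*10 + 4*N = -27*10 + 4*√7 = -270 + 4*√7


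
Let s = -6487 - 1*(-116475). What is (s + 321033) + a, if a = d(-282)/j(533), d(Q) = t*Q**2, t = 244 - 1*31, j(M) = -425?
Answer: 166245313/425 ≈ 3.9117e+5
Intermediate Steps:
t = 213 (t = 244 - 31 = 213)
s = 109988 (s = -6487 + 116475 = 109988)
d(Q) = 213*Q**2
a = -16938612/425 (a = (213*(-282)**2)/(-425) = (213*79524)*(-1/425) = 16938612*(-1/425) = -16938612/425 ≈ -39856.)
(s + 321033) + a = (109988 + 321033) - 16938612/425 = 431021 - 16938612/425 = 166245313/425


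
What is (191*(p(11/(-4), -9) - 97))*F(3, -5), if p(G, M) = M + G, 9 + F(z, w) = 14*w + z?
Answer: 1578615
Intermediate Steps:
F(z, w) = -9 + z + 14*w (F(z, w) = -9 + (14*w + z) = -9 + (z + 14*w) = -9 + z + 14*w)
p(G, M) = G + M
(191*(p(11/(-4), -9) - 97))*F(3, -5) = (191*((11/(-4) - 9) - 97))*(-9 + 3 + 14*(-5)) = (191*((11*(-1/4) - 9) - 97))*(-9 + 3 - 70) = (191*((-11/4 - 9) - 97))*(-76) = (191*(-47/4 - 97))*(-76) = (191*(-435/4))*(-76) = -83085/4*(-76) = 1578615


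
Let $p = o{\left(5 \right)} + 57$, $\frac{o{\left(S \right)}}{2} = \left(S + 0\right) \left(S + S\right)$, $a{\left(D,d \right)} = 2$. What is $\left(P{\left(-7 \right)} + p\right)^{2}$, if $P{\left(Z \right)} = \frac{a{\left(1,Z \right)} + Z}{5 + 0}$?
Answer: $24336$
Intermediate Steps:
$o{\left(S \right)} = 4 S^{2}$ ($o{\left(S \right)} = 2 \left(S + 0\right) \left(S + S\right) = 2 S 2 S = 2 \cdot 2 S^{2} = 4 S^{2}$)
$P{\left(Z \right)} = \frac{2}{5} + \frac{Z}{5}$ ($P{\left(Z \right)} = \frac{2 + Z}{5 + 0} = \frac{2 + Z}{5} = \left(2 + Z\right) \frac{1}{5} = \frac{2}{5} + \frac{Z}{5}$)
$p = 157$ ($p = 4 \cdot 5^{2} + 57 = 4 \cdot 25 + 57 = 100 + 57 = 157$)
$\left(P{\left(-7 \right)} + p\right)^{2} = \left(\left(\frac{2}{5} + \frac{1}{5} \left(-7\right)\right) + 157\right)^{2} = \left(\left(\frac{2}{5} - \frac{7}{5}\right) + 157\right)^{2} = \left(-1 + 157\right)^{2} = 156^{2} = 24336$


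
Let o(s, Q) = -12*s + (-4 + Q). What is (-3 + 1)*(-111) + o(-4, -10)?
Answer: 256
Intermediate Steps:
o(s, Q) = -4 + Q - 12*s
(-3 + 1)*(-111) + o(-4, -10) = (-3 + 1)*(-111) + (-4 - 10 - 12*(-4)) = -2*(-111) + (-4 - 10 + 48) = 222 + 34 = 256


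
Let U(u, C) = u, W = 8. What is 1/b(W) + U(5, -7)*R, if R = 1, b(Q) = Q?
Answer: 41/8 ≈ 5.1250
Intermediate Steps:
1/b(W) + U(5, -7)*R = 1/8 + 5*1 = 1/8 + 5 = 41/8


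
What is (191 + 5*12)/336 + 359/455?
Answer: 33547/21840 ≈ 1.5360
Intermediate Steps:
(191 + 5*12)/336 + 359/455 = (191 + 60)*(1/336) + 359*(1/455) = 251*(1/336) + 359/455 = 251/336 + 359/455 = 33547/21840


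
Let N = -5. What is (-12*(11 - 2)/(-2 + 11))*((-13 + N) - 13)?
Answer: 372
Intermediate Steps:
(-12*(11 - 2)/(-2 + 11))*((-13 + N) - 13) = (-12*(11 - 2)/(-2 + 11))*((-13 - 5) - 13) = (-108/9)*(-18 - 13) = -108/9*(-31) = -12*1*(-31) = -12*(-31) = 372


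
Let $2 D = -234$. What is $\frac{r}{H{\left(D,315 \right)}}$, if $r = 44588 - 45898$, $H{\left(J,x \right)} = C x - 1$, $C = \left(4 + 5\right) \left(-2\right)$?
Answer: $\frac{1310}{5671} \approx 0.231$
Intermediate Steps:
$D = -117$ ($D = \frac{1}{2} \left(-234\right) = -117$)
$C = -18$ ($C = 9 \left(-2\right) = -18$)
$H{\left(J,x \right)} = -1 - 18 x$ ($H{\left(J,x \right)} = - 18 x - 1 = -1 - 18 x$)
$r = -1310$
$\frac{r}{H{\left(D,315 \right)}} = - \frac{1310}{-1 - 5670} = - \frac{1310}{-5671} = \left(-1310\right) \left(- \frac{1}{5671}\right) = \frac{1310}{5671}$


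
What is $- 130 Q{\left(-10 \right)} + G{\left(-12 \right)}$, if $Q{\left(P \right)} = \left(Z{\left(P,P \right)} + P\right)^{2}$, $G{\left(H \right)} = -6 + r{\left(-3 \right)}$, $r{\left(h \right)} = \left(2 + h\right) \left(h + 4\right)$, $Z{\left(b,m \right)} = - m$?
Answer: $-7$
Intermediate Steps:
$r{\left(h \right)} = \left(2 + h\right) \left(4 + h\right)$
$G{\left(H \right)} = -7$ ($G{\left(H \right)} = -6 + \left(8 + \left(-3\right)^{2} + 6 \left(-3\right)\right) = -6 + \left(8 + 9 - 18\right) = -6 - 1 = -7$)
$Q{\left(P \right)} = 0$ ($Q{\left(P \right)} = \left(- P + P\right)^{2} = 0^{2} = 0$)
$- 130 Q{\left(-10 \right)} + G{\left(-12 \right)} = \left(-130\right) 0 - 7 = 0 - 7 = -7$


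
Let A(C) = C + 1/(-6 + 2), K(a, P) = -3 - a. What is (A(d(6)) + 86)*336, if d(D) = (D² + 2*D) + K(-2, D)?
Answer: 44604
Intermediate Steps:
d(D) = -1 + D² + 2*D (d(D) = (D² + 2*D) + (-3 - 1*(-2)) = (D² + 2*D) + (-3 + 2) = (D² + 2*D) - 1 = -1 + D² + 2*D)
A(C) = -¼ + C (A(C) = C + 1/(-4) = C - ¼ = -¼ + C)
(A(d(6)) + 86)*336 = ((-¼ + (-1 + 6² + 2*6)) + 86)*336 = ((-¼ + (-1 + 36 + 12)) + 86)*336 = ((-¼ + 47) + 86)*336 = (187/4 + 86)*336 = (531/4)*336 = 44604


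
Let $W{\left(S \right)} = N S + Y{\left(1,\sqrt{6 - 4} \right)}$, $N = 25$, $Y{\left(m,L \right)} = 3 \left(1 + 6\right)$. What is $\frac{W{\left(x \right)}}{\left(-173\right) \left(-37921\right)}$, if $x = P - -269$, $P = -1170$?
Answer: $- \frac{22504}{6560333} \approx -0.0034303$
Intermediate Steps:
$Y{\left(m,L \right)} = 21$ ($Y{\left(m,L \right)} = 3 \cdot 7 = 21$)
$x = -901$ ($x = -1170 - -269 = -1170 + 269 = -901$)
$W{\left(S \right)} = 21 + 25 S$ ($W{\left(S \right)} = 25 S + 21 = 21 + 25 S$)
$\frac{W{\left(x \right)}}{\left(-173\right) \left(-37921\right)} = \frac{21 + 25 \left(-901\right)}{\left(-173\right) \left(-37921\right)} = \frac{21 - 22525}{6560333} = \left(-22504\right) \frac{1}{6560333} = - \frac{22504}{6560333}$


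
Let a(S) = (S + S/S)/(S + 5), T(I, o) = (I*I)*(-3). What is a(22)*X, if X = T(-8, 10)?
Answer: -1472/9 ≈ -163.56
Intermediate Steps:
T(I, o) = -3*I**2 (T(I, o) = I**2*(-3) = -3*I**2)
X = -192 (X = -3*(-8)**2 = -3*64 = -192)
a(S) = (1 + S)/(5 + S) (a(S) = (S + 1)/(5 + S) = (1 + S)/(5 + S))
a(22)*X = ((1 + 22)/(5 + 22))*(-192) = (23/27)*(-192) = -1472/9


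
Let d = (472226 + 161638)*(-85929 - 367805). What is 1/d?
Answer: -1/287605648176 ≈ -3.4770e-12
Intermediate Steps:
d = -287605648176 (d = 633864*(-453734) = -287605648176)
1/d = 1/(-287605648176) = -1/287605648176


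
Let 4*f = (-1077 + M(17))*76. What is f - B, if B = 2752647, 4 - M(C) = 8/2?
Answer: -2773110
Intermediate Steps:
M(C) = 0 (M(C) = 4 - 8/2 = 4 - 1*4 = 4 - 4 = 0)
f = -20463 (f = ((-1077 + 0)*76)/4 = (-1077*76)/4 = (¼)*(-81852) = -20463)
f - B = -20463 - 1*2752647 = -20463 - 2752647 = -2773110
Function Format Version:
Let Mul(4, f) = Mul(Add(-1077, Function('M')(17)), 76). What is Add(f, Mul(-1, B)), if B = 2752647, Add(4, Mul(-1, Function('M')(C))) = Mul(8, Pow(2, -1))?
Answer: -2773110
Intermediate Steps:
Function('M')(C) = 0 (Function('M')(C) = Add(4, Mul(-1, Mul(8, Pow(2, -1)))) = Add(4, Mul(-1, Mul(8, Rational(1, 2)))) = Add(4, Mul(-1, 4)) = Add(4, -4) = 0)
f = -20463 (f = Mul(Rational(1, 4), Mul(Add(-1077, 0), 76)) = Mul(Rational(1, 4), Mul(-1077, 76)) = Mul(Rational(1, 4), -81852) = -20463)
Add(f, Mul(-1, B)) = Add(-20463, Mul(-1, 2752647)) = Add(-20463, -2752647) = -2773110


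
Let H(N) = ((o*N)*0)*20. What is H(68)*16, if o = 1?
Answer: 0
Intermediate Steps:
H(N) = 0 (H(N) = ((1*N)*0)*20 = (N*0)*20 = 0*20 = 0)
H(68)*16 = 0*16 = 0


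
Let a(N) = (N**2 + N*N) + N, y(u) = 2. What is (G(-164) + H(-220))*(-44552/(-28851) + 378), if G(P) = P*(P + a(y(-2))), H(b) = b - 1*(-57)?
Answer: 274774121390/28851 ≈ 9.5239e+6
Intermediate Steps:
H(b) = 57 + b (H(b) = b + 57 = 57 + b)
a(N) = N + 2*N**2 (a(N) = (N**2 + N**2) + N = 2*N**2 + N = N + 2*N**2)
G(P) = P*(10 + P) (G(P) = P*(P + 2*(1 + 2*2)) = P*(P + 2*(1 + 4)) = P*(P + 2*5) = P*(P + 10) = P*(10 + P))
(G(-164) + H(-220))*(-44552/(-28851) + 378) = (-164*(10 - 164) + (57 - 220))*(-44552/(-28851) + 378) = (-164*(-154) - 163)*(-44552*(-1/28851) + 378) = (25256 - 163)*(44552/28851 + 378) = 25093*(10950230/28851) = 274774121390/28851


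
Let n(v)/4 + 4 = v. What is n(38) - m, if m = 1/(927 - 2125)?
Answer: 162929/1198 ≈ 136.00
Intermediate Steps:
n(v) = -16 + 4*v
m = -1/1198 (m = 1/(-1198) = -1/1198 ≈ -0.00083472)
n(38) - m = (-16 + 4*38) - 1*(-1/1198) = (-16 + 152) + 1/1198 = 136 + 1/1198 = 162929/1198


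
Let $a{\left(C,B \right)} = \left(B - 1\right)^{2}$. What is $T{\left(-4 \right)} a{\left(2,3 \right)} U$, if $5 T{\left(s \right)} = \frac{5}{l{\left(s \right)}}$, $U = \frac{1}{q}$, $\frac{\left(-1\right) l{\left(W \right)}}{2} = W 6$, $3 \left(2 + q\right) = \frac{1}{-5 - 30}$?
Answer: $- \frac{35}{844} \approx -0.041469$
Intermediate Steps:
$q = - \frac{211}{105}$ ($q = -2 + \frac{1}{3 \left(-5 - 30\right)} = -2 + \frac{1}{3 \left(-35\right)} = -2 + \frac{1}{3} \left(- \frac{1}{35}\right) = -2 - \frac{1}{105} = - \frac{211}{105} \approx -2.0095$)
$l{\left(W \right)} = - 12 W$ ($l{\left(W \right)} = - 2 W 6 = - 2 \cdot 6 W = - 12 W$)
$a{\left(C,B \right)} = \left(-1 + B\right)^{2}$
$U = - \frac{105}{211}$ ($U = \frac{1}{- \frac{211}{105}} = - \frac{105}{211} \approx -0.49763$)
$T{\left(s \right)} = - \frac{1}{12 s}$ ($T{\left(s \right)} = \frac{5 \frac{1}{\left(-12\right) s}}{5} = \frac{5 \left(- \frac{1}{12 s}\right)}{5} = \frac{\left(- \frac{5}{12}\right) \frac{1}{s}}{5} = - \frac{1}{12 s}$)
$T{\left(-4 \right)} a{\left(2,3 \right)} U = - \frac{1}{12 \left(-4\right)} \left(-1 + 3\right)^{2} \left(- \frac{105}{211}\right) = \left(- \frac{1}{12}\right) \left(- \frac{1}{4}\right) 2^{2} \left(- \frac{105}{211}\right) = \frac{1}{48} \cdot 4 \left(- \frac{105}{211}\right) = \frac{1}{12} \left(- \frac{105}{211}\right) = - \frac{35}{844}$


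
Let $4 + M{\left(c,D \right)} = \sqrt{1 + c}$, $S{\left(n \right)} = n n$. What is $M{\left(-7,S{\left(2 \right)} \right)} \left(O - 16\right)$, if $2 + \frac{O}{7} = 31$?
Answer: $-748 + 187 i \sqrt{6} \approx -748.0 + 458.05 i$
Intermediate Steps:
$O = 203$ ($O = -14 + 7 \cdot 31 = -14 + 217 = 203$)
$S{\left(n \right)} = n^{2}$
$M{\left(c,D \right)} = -4 + \sqrt{1 + c}$
$M{\left(-7,S{\left(2 \right)} \right)} \left(O - 16\right) = \left(-4 + \sqrt{1 - 7}\right) \left(203 - 16\right) = \left(-4 + \sqrt{-6}\right) 187 = \left(-4 + i \sqrt{6}\right) 187 = -748 + 187 i \sqrt{6}$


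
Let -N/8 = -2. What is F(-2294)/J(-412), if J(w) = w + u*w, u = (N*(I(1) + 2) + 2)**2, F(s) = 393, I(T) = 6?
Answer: -393/6963212 ≈ -5.6439e-5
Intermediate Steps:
N = 16 (N = -8*(-2) = 16)
u = 16900 (u = (16*(6 + 2) + 2)**2 = (16*8 + 2)**2 = (128 + 2)**2 = 130**2 = 16900)
J(w) = 16901*w (J(w) = w + 16900*w = 16901*w)
F(-2294)/J(-412) = 393/((16901*(-412))) = 393/(-6963212) = 393*(-1/6963212) = -393/6963212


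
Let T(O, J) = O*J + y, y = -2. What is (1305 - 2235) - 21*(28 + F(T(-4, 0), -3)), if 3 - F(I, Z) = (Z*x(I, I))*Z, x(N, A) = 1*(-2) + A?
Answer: -2337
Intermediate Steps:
x(N, A) = -2 + A
T(O, J) = -2 + J*O (T(O, J) = O*J - 2 = J*O - 2 = -2 + J*O)
F(I, Z) = 3 - Z**2*(-2 + I) (F(I, Z) = 3 - Z*(-2 + I)*Z = 3 - Z**2*(-2 + I))
(1305 - 2235) - 21*(28 + F(T(-4, 0), -3)) = (1305 - 2235) - 21*(28 + (3 + (-3)**2*(2 - (-2 + 0*(-4))))) = -930 - 21*(28 + (3 + 9*(2 - (-2 + 0)))) = -930 - 21*(28 + (3 + 9*(2 - 1*(-2)))) = -930 - 21*(28 + (3 + 9*(2 + 2))) = -930 - 21*(28 + (3 + 9*4)) = -930 - 21*(28 + (3 + 36)) = -930 - 21*(28 + 39) = -930 - 21*67 = -930 - 1407 = -2337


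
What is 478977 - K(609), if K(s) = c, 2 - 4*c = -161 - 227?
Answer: 957759/2 ≈ 4.7888e+5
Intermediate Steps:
c = 195/2 (c = ½ - (-161 - 227)/4 = ½ - ¼*(-388) = ½ + 97 = 195/2 ≈ 97.500)
K(s) = 195/2
478977 - K(609) = 478977 - 1*195/2 = 478977 - 195/2 = 957759/2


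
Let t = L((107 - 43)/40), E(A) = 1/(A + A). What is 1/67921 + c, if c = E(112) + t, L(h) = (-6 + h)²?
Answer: 1052203823/54336800 ≈ 19.364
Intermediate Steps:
E(A) = 1/(2*A)
t = 484/25 (t = (-6 + (107 - 43)/40)² = (-6 + 64*(1/40))² = (-6 + 8/5)² = (-22/5)² = 484/25 ≈ 19.360)
c = 108441/5600 (c = (½)/112 + 484/25 = (½)*(1/112) + 484/25 = 1/224 + 484/25 = 108441/5600 ≈ 19.364)
1/67921 + c = 1/67921 + 108441/5600 = 1052203823/54336800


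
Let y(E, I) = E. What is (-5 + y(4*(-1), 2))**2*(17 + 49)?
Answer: 5346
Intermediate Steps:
(-5 + y(4*(-1), 2))**2*(17 + 49) = (-5 + 4*(-1))**2*(17 + 49) = (-5 - 4)**2*66 = (-9)**2*66 = 81*66 = 5346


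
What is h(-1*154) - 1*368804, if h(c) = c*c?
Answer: -345088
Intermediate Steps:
h(c) = c²
h(-1*154) - 1*368804 = (-1*154)² - 1*368804 = (-154)² - 368804 = 23716 - 368804 = -345088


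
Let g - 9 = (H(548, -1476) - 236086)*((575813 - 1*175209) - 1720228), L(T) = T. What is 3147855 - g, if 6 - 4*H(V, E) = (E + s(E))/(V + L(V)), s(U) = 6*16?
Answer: -42680871631549/137 ≈ -3.1154e+11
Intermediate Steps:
s(U) = 96
H(V, E) = 3/2 - (96 + E)/(8*V) (H(V, E) = 3/2 - (E + 96)/(4*(V + V)) = 3/2 - (96 + E)/(4*(2*V)) = 3/2 - (96 + E)*1/(2*V)/4 = 3/2 - (96 + E)/(8*V))
g = 42681302887684/137 (g = 9 + ((1/8)*(-96 - 1*(-1476) + 12*548)/548 - 236086)*((575813 - 1*175209) - 1720228) = 9 + ((1/8)*(1/548)*(-96 + 1476 + 6576) - 236086)*((575813 - 175209) - 1720228) = 9 + ((1/8)*(1/548)*7956 - 236086)*(400604 - 1720228) = 9 + (1989/1096 - 236086)*(-1319624) = 9 - 258748267/1096*(-1319624) = 9 + 42681302886451/137 = 42681302887684/137 ≈ 3.1154e+11)
3147855 - g = 3147855 - 1*42681302887684/137 = 3147855 - 42681302887684/137 = -42680871631549/137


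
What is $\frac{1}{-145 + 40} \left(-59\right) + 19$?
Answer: $\frac{2054}{105} \approx 19.562$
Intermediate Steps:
$\frac{1}{-145 + 40} \left(-59\right) + 19 = \frac{1}{-105} \left(-59\right) + 19 = \left(- \frac{1}{105}\right) \left(-59\right) + 19 = \frac{59}{105} + 19 = \frac{2054}{105}$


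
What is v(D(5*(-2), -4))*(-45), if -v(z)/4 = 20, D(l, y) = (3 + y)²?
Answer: 3600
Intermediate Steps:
v(z) = -80 (v(z) = -4*20 = -80)
v(D(5*(-2), -4))*(-45) = -80*(-45) = 3600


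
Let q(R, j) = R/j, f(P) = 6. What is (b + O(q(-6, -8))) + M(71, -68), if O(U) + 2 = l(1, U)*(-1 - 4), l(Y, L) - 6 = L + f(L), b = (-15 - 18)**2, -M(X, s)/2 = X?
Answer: 3525/4 ≈ 881.25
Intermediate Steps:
M(X, s) = -2*X
b = 1089 (b = (-33)**2 = 1089)
l(Y, L) = 12 + L (l(Y, L) = 6 + (L + 6) = 6 + (6 + L) = 12 + L)
O(U) = -62 - 5*U (O(U) = -2 + (12 + U)*(-1 - 4) = -2 + (12 + U)*(-5) = -2 + (-60 - 5*U) = -62 - 5*U)
(b + O(q(-6, -8))) + M(71, -68) = (1089 + (-62 - (-30)/(-8))) - 2*71 = (1089 + (-62 - (-30)*(-1)/8)) - 142 = (1089 + (-62 - 5*3/4)) - 142 = (1089 + (-62 - 15/4)) - 142 = (1089 - 263/4) - 142 = 4093/4 - 142 = 3525/4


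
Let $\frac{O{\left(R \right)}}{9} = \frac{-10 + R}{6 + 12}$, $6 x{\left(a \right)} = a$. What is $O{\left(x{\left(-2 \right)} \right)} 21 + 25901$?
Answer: $\frac{51585}{2} \approx 25793.0$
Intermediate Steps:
$x{\left(a \right)} = \frac{a}{6}$
$O{\left(R \right)} = -5 + \frac{R}{2}$ ($O{\left(R \right)} = 9 \frac{-10 + R}{6 + 12} = 9 \frac{-10 + R}{18} = 9 \left(-10 + R\right) \frac{1}{18} = 9 \left(- \frac{5}{9} + \frac{R}{18}\right) = -5 + \frac{R}{2}$)
$O{\left(x{\left(-2 \right)} \right)} 21 + 25901 = \left(-5 + \frac{\frac{1}{6} \left(-2\right)}{2}\right) 21 + 25901 = \left(-5 + \frac{1}{2} \left(- \frac{1}{3}\right)\right) 21 + 25901 = \left(-5 - \frac{1}{6}\right) 21 + 25901 = \left(- \frac{31}{6}\right) 21 + 25901 = - \frac{217}{2} + 25901 = \frac{51585}{2}$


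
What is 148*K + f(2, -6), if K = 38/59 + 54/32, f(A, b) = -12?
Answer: 78605/236 ≈ 333.07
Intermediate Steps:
K = 2201/944 (K = 38*(1/59) + 54*(1/32) = 38/59 + 27/16 = 2201/944 ≈ 2.3316)
148*K + f(2, -6) = 148*(2201/944) - 12 = 81437/236 - 12 = 78605/236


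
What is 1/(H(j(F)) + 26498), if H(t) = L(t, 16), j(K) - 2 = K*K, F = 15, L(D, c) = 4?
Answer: 1/26502 ≈ 3.7733e-5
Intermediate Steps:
j(K) = 2 + K² (j(K) = 2 + K*K = 2 + K²)
H(t) = 4
1/(H(j(F)) + 26498) = 1/(4 + 26498) = 1/26502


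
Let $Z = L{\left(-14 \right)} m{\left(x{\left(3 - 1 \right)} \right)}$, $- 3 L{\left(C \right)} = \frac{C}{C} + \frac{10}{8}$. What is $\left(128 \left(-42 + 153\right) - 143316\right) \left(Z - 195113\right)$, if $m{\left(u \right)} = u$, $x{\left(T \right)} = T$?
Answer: $25190842866$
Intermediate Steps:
$L{\left(C \right)} = - \frac{3}{4}$ ($L{\left(C \right)} = - \frac{\frac{C}{C} + \frac{10}{8}}{3} = - \frac{1 + 10 \cdot \frac{1}{8}}{3} = - \frac{1 + \frac{5}{4}}{3} = \left(- \frac{1}{3}\right) \frac{9}{4} = - \frac{3}{4}$)
$Z = - \frac{3}{2}$ ($Z = - \frac{3 \left(3 - 1\right)}{4} = \left(- \frac{3}{4}\right) 2 = - \frac{3}{2} \approx -1.5$)
$\left(128 \left(-42 + 153\right) - 143316\right) \left(Z - 195113\right) = \left(128 \left(-42 + 153\right) - 143316\right) \left(- \frac{3}{2} - 195113\right) = \left(128 \cdot 111 - 143316\right) \left(- \frac{390229}{2}\right) = \left(14208 - 143316\right) \left(- \frac{390229}{2}\right) = \left(-129108\right) \left(- \frac{390229}{2}\right) = 25190842866$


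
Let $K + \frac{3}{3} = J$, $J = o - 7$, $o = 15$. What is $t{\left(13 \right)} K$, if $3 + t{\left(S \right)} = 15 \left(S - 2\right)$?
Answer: $1134$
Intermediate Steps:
$J = 8$ ($J = 15 - 7 = 8$)
$K = 7$ ($K = -1 + 8 = 7$)
$t{\left(S \right)} = -33 + 15 S$ ($t{\left(S \right)} = -3 + 15 \left(S - 2\right) = -3 + 15 \left(-2 + S\right) = -3 + \left(-30 + 15 S\right) = -33 + 15 S$)
$t{\left(13 \right)} K = \left(-33 + 15 \cdot 13\right) 7 = \left(-33 + 195\right) 7 = 162 \cdot 7 = 1134$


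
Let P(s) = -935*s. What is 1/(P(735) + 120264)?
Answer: -1/566961 ≈ -1.7638e-6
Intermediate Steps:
1/(P(735) + 120264) = 1/(-935*735 + 120264) = 1/(-687225 + 120264) = 1/(-566961) = -1/566961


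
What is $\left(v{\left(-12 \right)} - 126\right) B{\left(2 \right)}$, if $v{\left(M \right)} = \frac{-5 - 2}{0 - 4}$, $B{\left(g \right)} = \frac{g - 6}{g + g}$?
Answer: $\frac{497}{4} \approx 124.25$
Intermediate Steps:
$B{\left(g \right)} = \frac{-6 + g}{2 g}$
$v{\left(M \right)} = \frac{7}{4}$ ($v{\left(M \right)} = - \frac{7}{-4} = \left(-7\right) \left(- \frac{1}{4}\right) = \frac{7}{4}$)
$\left(v{\left(-12 \right)} - 126\right) B{\left(2 \right)} = \left(\frac{7}{4} - 126\right) \frac{-6 + 2}{2 \cdot 2} = - \frac{497 \cdot \frac{1}{2} \cdot \frac{1}{2} \left(-4\right)}{4} = \left(- \frac{497}{4}\right) \left(-1\right) = \frac{497}{4}$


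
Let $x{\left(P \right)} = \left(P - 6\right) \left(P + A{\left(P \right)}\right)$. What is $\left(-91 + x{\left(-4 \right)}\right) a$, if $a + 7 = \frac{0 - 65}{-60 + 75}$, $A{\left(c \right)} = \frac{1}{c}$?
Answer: $\frac{1649}{3} \approx 549.67$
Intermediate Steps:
$x{\left(P \right)} = \left(-6 + P\right) \left(P + \frac{1}{P}\right)$ ($x{\left(P \right)} = \left(P - 6\right) \left(P + \frac{1}{P}\right) = \left(-6 + P\right) \left(P + \frac{1}{P}\right)$)
$a = - \frac{34}{3}$ ($a = -7 + \frac{0 - 65}{-60 + 75} = -7 - \frac{65}{15} = -7 - \frac{13}{3} = - \frac{34}{3} \approx -11.333$)
$\left(-91 + x{\left(-4 \right)}\right) a = \left(-91 + \left(1 + \left(-4\right)^{2} - -24 - \frac{6}{-4}\right)\right) \left(- \frac{34}{3}\right) = \left(-91 + \left(1 + 16 + 24 - - \frac{3}{2}\right)\right) \left(- \frac{34}{3}\right) = \left(-91 + \left(1 + 16 + 24 + \frac{3}{2}\right)\right) \left(- \frac{34}{3}\right) = \left(-91 + \frac{85}{2}\right) \left(- \frac{34}{3}\right) = \left(- \frac{97}{2}\right) \left(- \frac{34}{3}\right) = \frac{1649}{3}$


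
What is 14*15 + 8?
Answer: 218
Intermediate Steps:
14*15 + 8 = 210 + 8 = 218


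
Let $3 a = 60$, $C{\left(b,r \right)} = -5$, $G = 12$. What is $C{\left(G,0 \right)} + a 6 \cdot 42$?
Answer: $5035$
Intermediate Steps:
$a = 20$ ($a = \frac{1}{3} \cdot 60 = 20$)
$C{\left(G,0 \right)} + a 6 \cdot 42 = -5 + 20 \cdot 6 \cdot 42 = -5 + 20 \cdot 252 = -5 + 5040 = 5035$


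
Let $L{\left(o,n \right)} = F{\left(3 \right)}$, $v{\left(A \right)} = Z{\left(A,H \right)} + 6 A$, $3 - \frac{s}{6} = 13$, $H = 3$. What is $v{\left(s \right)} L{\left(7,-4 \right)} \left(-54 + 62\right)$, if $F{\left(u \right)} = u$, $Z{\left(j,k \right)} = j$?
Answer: $-10080$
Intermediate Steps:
$s = -60$ ($s = 18 - 78 = -60$)
$v{\left(A \right)} = 7 A$ ($v{\left(A \right)} = A + 6 A = 7 A$)
$L{\left(o,n \right)} = 3$
$v{\left(s \right)} L{\left(7,-4 \right)} \left(-54 + 62\right) = 7 \left(-60\right) 3 \left(-54 + 62\right) = \left(-420\right) 3 \cdot 8 = \left(-1260\right) 8 = -10080$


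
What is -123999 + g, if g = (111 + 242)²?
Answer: 610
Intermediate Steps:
g = 124609 (g = 353² = 124609)
-123999 + g = -123999 + 124609 = 610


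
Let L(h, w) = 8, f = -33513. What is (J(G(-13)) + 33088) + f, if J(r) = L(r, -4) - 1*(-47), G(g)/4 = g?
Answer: -370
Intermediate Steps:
G(g) = 4*g
J(r) = 55 (J(r) = 8 - 1*(-47) = 8 + 47 = 55)
(J(G(-13)) + 33088) + f = (55 + 33088) - 33513 = 33143 - 33513 = -370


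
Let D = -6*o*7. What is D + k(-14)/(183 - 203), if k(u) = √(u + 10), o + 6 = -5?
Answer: 462 - I/10 ≈ 462.0 - 0.1*I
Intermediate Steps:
o = -11 (o = -6 - 5 = -11)
k(u) = √(10 + u)
D = 462 (D = -6*(-11)*7 = 66*7 = 462)
D + k(-14)/(183 - 203) = 462 + √(10 - 14)/(183 - 203) = 462 + √(-4)/(-20) = 462 + (2*I)*(-1/20) = 462 - I/10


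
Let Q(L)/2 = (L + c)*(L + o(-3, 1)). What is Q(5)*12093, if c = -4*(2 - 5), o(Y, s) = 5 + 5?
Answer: 6167430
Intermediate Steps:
o(Y, s) = 10
c = 12 (c = -4*(-3) = 12)
Q(L) = 2*(10 + L)*(12 + L) (Q(L) = 2*((L + 12)*(L + 10)) = 2*((12 + L)*(10 + L)) = 2*((10 + L)*(12 + L)) = 2*(10 + L)*(12 + L))
Q(5)*12093 = (240 + 2*5**2 + 44*5)*12093 = (240 + 2*25 + 220)*12093 = (240 + 50 + 220)*12093 = 510*12093 = 6167430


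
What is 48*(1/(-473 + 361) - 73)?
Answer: -24531/7 ≈ -3504.4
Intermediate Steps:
48*(1/(-473 + 361) - 73) = 48*(1/(-112) - 73) = 48*(-1/112 - 73) = 48*(-8177/112) = -24531/7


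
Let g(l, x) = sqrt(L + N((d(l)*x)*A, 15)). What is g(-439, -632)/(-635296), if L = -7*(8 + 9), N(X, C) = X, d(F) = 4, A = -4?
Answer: -sqrt(9993)/635296 ≈ -0.00015735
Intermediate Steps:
L = -119 (L = -7*17 = -119)
g(l, x) = sqrt(-119 - 16*x) (g(l, x) = sqrt(-119 + (4*x)*(-4)) = sqrt(-119 - 16*x))
g(-439, -632)/(-635296) = sqrt(-119 - 16*(-632))/(-635296) = sqrt(-119 + 10112)*(-1/635296) = sqrt(9993)*(-1/635296) = -sqrt(9993)/635296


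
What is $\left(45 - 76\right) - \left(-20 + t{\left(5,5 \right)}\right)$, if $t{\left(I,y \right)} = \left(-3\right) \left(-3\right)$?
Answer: $-20$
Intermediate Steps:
$t{\left(I,y \right)} = 9$
$\left(45 - 76\right) - \left(-20 + t{\left(5,5 \right)}\right) = \left(45 - 76\right) - \left(-20 + 9\right) = -31 - -11 = -31 + 11 = -20$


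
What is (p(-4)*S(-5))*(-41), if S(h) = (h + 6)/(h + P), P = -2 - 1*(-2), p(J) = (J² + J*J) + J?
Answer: 1148/5 ≈ 229.60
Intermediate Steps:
p(J) = J + 2*J² (p(J) = (J² + J²) + J = 2*J² + J = J + 2*J²)
P = 0 (P = -2 + 2 = 0)
S(h) = (6 + h)/h (S(h) = (h + 6)/(h + 0) = (6 + h)/h)
(p(-4)*S(-5))*(-41) = ((-4*(1 + 2*(-4)))*((6 - 5)/(-5)))*(-41) = ((-4*(1 - 8))*(-⅕*1))*(-41) = (-4*(-7)*(-⅕))*(-41) = (28*(-⅕))*(-41) = -28/5*(-41) = 1148/5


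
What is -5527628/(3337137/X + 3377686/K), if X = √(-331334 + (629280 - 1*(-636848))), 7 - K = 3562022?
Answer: -2302533607717444886970640/5233301589687248003650363 - 26005297279956424441465900*√103866/5233301589687248003650363 ≈ -1601.9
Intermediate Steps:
K = -3562015 (K = 7 - 1*3562022 = 7 - 3562022 = -3562015)
X = 3*√103866 (X = √(-331334 + (629280 + 636848)) = √(-331334 + 1266128) = √934794 = 3*√103866 ≈ 966.85)
-5527628/(3337137/X + 3377686/K) = -5527628/(3337137/((3*√103866)) + 3377686/(-3562015)) = -5527628/(3337137*(√103866/311598) + 3377686*(-1/3562015)) = -5527628/(370793*√103866/34622 - 3377686/3562015) = -5527628/(-3377686/3562015 + 370793*√103866/34622)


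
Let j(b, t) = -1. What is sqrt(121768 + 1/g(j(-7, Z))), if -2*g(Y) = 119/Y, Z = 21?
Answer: sqrt(1724356886)/119 ≈ 348.95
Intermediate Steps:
g(Y) = -119/(2*Y)
sqrt(121768 + 1/g(j(-7, Z))) = sqrt(121768 + 1/(-119/2/(-1))) = sqrt(121768 + 1/(-119/2*(-1))) = sqrt(121768 + 1/(119/2)) = sqrt(121768 + 2/119) = sqrt(14490394/119) = sqrt(1724356886)/119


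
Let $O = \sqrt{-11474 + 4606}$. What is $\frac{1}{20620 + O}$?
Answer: $\frac{5155}{106297817} - \frac{i \sqrt{1717}}{212595634} \approx 4.8496 \cdot 10^{-5} - 1.9491 \cdot 10^{-7} i$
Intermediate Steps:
$O = 2 i \sqrt{1717}$ ($O = \sqrt{-6868} = 2 i \sqrt{1717} \approx 82.873 i$)
$\frac{1}{20620 + O} = \frac{1}{20620 + 2 i \sqrt{1717}}$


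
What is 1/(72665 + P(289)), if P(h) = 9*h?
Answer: 1/75266 ≈ 1.3286e-5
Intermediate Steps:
1/(72665 + P(289)) = 1/(72665 + 9*289) = 1/(72665 + 2601) = 1/75266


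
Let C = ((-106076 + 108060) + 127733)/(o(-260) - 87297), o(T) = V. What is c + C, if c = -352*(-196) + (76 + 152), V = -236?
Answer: 6058904543/87533 ≈ 69219.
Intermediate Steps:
o(T) = -236
c = 69220 (c = 68992 + 228 = 69220)
C = -129717/87533 (C = ((-106076 + 108060) + 127733)/(-236 - 87297) = (1984 + 127733)/(-87533) = 129717*(-1/87533) = -129717/87533 ≈ -1.4819)
c + C = 69220 - 129717/87533 = 6058904543/87533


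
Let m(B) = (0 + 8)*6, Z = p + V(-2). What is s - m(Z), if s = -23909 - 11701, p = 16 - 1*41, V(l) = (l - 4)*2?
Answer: -35658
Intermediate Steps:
V(l) = -8 + 2*l (V(l) = (-4 + l)*2 = -8 + 2*l)
p = -25 (p = 16 - 41 = -25)
Z = -37 (Z = -25 + (-8 + 2*(-2)) = -25 + (-8 - 4) = -25 - 12 = -37)
m(B) = 48 (m(B) = 8*6 = 48)
s = -35610
s - m(Z) = -35610 - 1*48 = -35610 - 48 = -35658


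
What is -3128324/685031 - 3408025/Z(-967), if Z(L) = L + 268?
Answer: 2332416075299/478836669 ≈ 4871.0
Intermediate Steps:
Z(L) = 268 + L
-3128324/685031 - 3408025/Z(-967) = -3128324/685031 - 3408025/(268 - 967) = -3128324*1/685031 - 3408025/(-699) = -3128324/685031 - 3408025*(-1/699) = -3128324/685031 + 3408025/699 = 2332416075299/478836669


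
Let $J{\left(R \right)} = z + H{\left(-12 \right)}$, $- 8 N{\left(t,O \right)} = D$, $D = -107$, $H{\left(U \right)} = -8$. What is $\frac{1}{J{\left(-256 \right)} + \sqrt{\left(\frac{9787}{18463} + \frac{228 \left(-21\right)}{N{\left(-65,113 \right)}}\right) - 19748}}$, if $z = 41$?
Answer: $\frac{5926623}{3806409760} - \frac{i \sqrt{78466795898202151}}{41870507360} \approx 0.001557 - 0.0066901 i$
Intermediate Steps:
$N{\left(t,O \right)} = \frac{107}{8}$ ($N{\left(t,O \right)} = \left(- \frac{1}{8}\right) \left(-107\right) = \frac{107}{8}$)
$J{\left(R \right)} = 33$ ($J{\left(R \right)} = 41 - 8 = 33$)
$\frac{1}{J{\left(-256 \right)} + \sqrt{\left(\frac{9787}{18463} + \frac{228 \left(-21\right)}{N{\left(-65,113 \right)}}\right) - 19748}} = \frac{1}{33 + \sqrt{\left(\frac{9787}{18463} + \frac{228 \left(-21\right)}{\frac{107}{8}}\right) - 19748}} = \frac{1}{33 + \sqrt{\left(9787 \cdot \frac{1}{18463} - \frac{38304}{107}\right) - 19748}} = \frac{1}{33 + \sqrt{\left(\frac{9787}{18463} - \frac{38304}{107}\right) - 19748}} = \frac{1}{33 + \sqrt{- \frac{706159543}{1975541} - 19748}} = \frac{1}{33 + \sqrt{- \frac{39719143211}{1975541}}} = \frac{1}{33 + \frac{i \sqrt{78466795898202151}}{1975541}}$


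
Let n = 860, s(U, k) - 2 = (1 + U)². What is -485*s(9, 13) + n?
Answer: -48610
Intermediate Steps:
s(U, k) = 2 + (1 + U)²
-485*s(9, 13) + n = -485*(2 + (1 + 9)²) + 860 = -485*(2 + 10²) + 860 = -485*(2 + 100) + 860 = -485*102 + 860 = -49470 + 860 = -48610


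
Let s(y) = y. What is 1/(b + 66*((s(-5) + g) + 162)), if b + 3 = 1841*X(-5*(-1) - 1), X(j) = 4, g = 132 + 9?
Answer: 1/27029 ≈ 3.6997e-5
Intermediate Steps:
g = 141
b = 7361 (b = -3 + 1841*4 = -3 + 7364 = 7361)
1/(b + 66*((s(-5) + g) + 162)) = 1/(7361 + 66*((-5 + 141) + 162)) = 1/(7361 + 66*(136 + 162)) = 1/(7361 + 66*298) = 1/(7361 + 19668) = 1/27029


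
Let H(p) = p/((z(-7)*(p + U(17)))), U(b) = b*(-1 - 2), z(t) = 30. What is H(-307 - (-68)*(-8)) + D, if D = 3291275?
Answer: 89061902351/27060 ≈ 3.2913e+6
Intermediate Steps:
U(b) = -3*b (U(b) = b*(-3) = -3*b)
H(p) = p/(-1530 + 30*p) (H(p) = p/((30*(p - 3*17))) = p/((30*(p - 51))) = p/((30*(-51 + p))) = p/(-1530 + 30*p))
H(-307 - (-68)*(-8)) + D = (-307 - (-68)*(-8))/(30*(-51 + (-307 - (-68)*(-8)))) + 3291275 = (-307 - 1*544)/(30*(-51 + (-307 - 1*544))) + 3291275 = (-307 - 544)/(30*(-51 + (-307 - 544))) + 3291275 = (1/30)*(-851)/(-51 - 851) + 3291275 = (1/30)*(-851)/(-902) + 3291275 = (1/30)*(-851)*(-1/902) + 3291275 = 851/27060 + 3291275 = 89061902351/27060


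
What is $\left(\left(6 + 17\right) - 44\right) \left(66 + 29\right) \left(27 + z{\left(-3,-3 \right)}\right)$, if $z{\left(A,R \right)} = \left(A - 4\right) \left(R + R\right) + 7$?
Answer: $-151620$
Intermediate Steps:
$z{\left(A,R \right)} = 7 + 2 R \left(-4 + A\right)$ ($z{\left(A,R \right)} = \left(-4 + A\right) 2 R + 7 = 2 R \left(-4 + A\right) + 7 = 7 + 2 R \left(-4 + A\right)$)
$\left(\left(6 + 17\right) - 44\right) \left(66 + 29\right) \left(27 + z{\left(-3,-3 \right)}\right) = \left(\left(6 + 17\right) - 44\right) \left(66 + 29\right) \left(27 + \left(7 - -24 + 2 \left(-3\right) \left(-3\right)\right)\right) = \left(23 - 44\right) 95 \left(27 + \left(7 + 24 + 18\right)\right) = \left(-21\right) 95 \left(27 + 49\right) = \left(-1995\right) 76 = -151620$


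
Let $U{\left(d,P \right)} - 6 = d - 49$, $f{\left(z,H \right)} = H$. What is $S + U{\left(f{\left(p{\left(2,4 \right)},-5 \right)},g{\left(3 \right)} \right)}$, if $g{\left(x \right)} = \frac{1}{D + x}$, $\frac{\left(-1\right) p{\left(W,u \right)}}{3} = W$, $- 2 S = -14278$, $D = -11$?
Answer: $7091$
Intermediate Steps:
$S = 7139$ ($S = \left(- \frac{1}{2}\right) \left(-14278\right) = 7139$)
$p{\left(W,u \right)} = - 3 W$
$g{\left(x \right)} = \frac{1}{-11 + x}$
$U{\left(d,P \right)} = -43 + d$ ($U{\left(d,P \right)} = 6 + \left(d - 49\right) = 6 + \left(-49 + d\right) = -43 + d$)
$S + U{\left(f{\left(p{\left(2,4 \right)},-5 \right)},g{\left(3 \right)} \right)} = 7139 - 48 = 7091$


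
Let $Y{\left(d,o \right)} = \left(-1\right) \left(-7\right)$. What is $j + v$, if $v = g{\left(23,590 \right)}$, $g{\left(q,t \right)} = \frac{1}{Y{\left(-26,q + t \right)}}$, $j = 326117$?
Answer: $\frac{2282820}{7} \approx 3.2612 \cdot 10^{5}$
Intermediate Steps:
$Y{\left(d,o \right)} = 7$
$g{\left(q,t \right)} = \frac{1}{7}$
$v = \frac{1}{7} \approx 0.14286$
$j + v = 326117 + \frac{1}{7} = \frac{2282820}{7}$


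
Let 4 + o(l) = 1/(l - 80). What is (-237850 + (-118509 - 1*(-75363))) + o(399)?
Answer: -89638999/319 ≈ -2.8100e+5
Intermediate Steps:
o(l) = -4 + 1/(-80 + l) (o(l) = -4 + 1/(l - 80) = -4 + 1/(-80 + l))
(-237850 + (-118509 - 1*(-75363))) + o(399) = (-237850 + (-118509 - 1*(-75363))) + (321 - 4*399)/(-80 + 399) = (-237850 + (-118509 + 75363)) + (321 - 1596)/319 = (-237850 - 43146) + (1/319)*(-1275) = -280996 - 1275/319 = -89638999/319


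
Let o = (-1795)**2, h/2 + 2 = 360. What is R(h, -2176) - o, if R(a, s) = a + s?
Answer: -3223485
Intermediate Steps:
h = 716 (h = -4 + 2*360 = -4 + 720 = 716)
o = 3222025
R(h, -2176) - o = (716 - 2176) - 1*3222025 = -1460 - 3222025 = -3223485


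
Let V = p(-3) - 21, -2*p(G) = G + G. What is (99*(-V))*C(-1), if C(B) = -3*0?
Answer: 0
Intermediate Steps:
p(G) = -G (p(G) = -(G + G)/2 = -G)
C(B) = 0
V = -18 (V = -1*(-3) - 21 = 3 - 21 = -18)
(99*(-V))*C(-1) = (99*(-1*(-18)))*0 = (99*18)*0 = 1782*0 = 0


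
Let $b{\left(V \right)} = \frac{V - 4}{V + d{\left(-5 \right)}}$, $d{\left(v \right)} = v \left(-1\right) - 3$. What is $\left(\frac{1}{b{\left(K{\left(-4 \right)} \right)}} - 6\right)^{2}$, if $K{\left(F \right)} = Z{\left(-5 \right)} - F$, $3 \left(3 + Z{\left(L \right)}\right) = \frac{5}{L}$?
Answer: $\frac{1156}{25} \approx 46.24$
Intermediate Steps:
$Z{\left(L \right)} = -3 + \frac{5}{3 L}$ ($Z{\left(L \right)} = -3 + \frac{5 \frac{1}{L}}{3} = -3 + \frac{5}{3 L}$)
$d{\left(v \right)} = -3 - v$ ($d{\left(v \right)} = - v - 3 = -3 - v$)
$K{\left(F \right)} = - \frac{10}{3} - F$ ($K{\left(F \right)} = \left(-3 + \frac{5}{3 \left(-5\right)}\right) - F = \left(-3 + \frac{5}{3} \left(- \frac{1}{5}\right)\right) - F = \left(-3 - \frac{1}{3}\right) - F = - \frac{10}{3} - F$)
$b{\left(V \right)} = \frac{-4 + V}{2 + V}$ ($b{\left(V \right)} = \frac{V - 4}{V - -2} = \frac{-4 + V}{V + \left(-3 + 5\right)} = \frac{-4 + V}{V + 2} = \frac{-4 + V}{2 + V}$)
$\left(\frac{1}{b{\left(K{\left(-4 \right)} \right)}} - 6\right)^{2} = \left(\frac{1}{\frac{1}{2 - - \frac{2}{3}} \left(-4 - - \frac{2}{3}\right)} - 6\right)^{2} = \left(\frac{1}{\frac{1}{2 + \left(- \frac{10}{3} + 4\right)} \left(-4 + \left(- \frac{10}{3} + 4\right)\right)} - 6\right)^{2} = \left(\frac{1}{\frac{1}{2 + \frac{2}{3}} \left(-4 + \frac{2}{3}\right)} - 6\right)^{2} = \left(\frac{1}{\frac{1}{\frac{8}{3}} \left(- \frac{10}{3}\right)} - 6\right)^{2} = \left(\frac{1}{\frac{3}{8} \left(- \frac{10}{3}\right)} - 6\right)^{2} = \left(\frac{1}{- \frac{5}{4}} - 6\right)^{2} = \left(- \frac{4}{5} - 6\right)^{2} = \left(- \frac{34}{5}\right)^{2} = \frac{1156}{25}$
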